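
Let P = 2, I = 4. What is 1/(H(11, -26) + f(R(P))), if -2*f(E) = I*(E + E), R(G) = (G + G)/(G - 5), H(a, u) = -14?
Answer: -3/26 ≈ -0.11538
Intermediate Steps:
R(G) = 2*G/(-5 + G) (R(G) = (2*G)/(-5 + G) = 2*G/(-5 + G))
f(E) = -4*E (f(E) = -2*(E + E) = -2*2*E = -4*E)
1/(H(11, -26) + f(R(P))) = 1/(-14 - 8*2/(-5 + 2)) = 1/(-14 - 8*2/(-3)) = 1/(-14 - 8*2*(-1)/3) = 1/(-14 - 4*(-4/3)) = 1/(-14 + 16/3) = 1/(-26/3) = -3/26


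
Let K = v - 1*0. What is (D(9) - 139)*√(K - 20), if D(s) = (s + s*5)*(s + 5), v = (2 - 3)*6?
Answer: 617*I*√26 ≈ 3146.1*I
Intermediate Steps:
v = -6 (v = -1*6 = -6)
K = -6 (K = -6 - 1*0 = -6 + 0 = -6)
D(s) = 6*s*(5 + s) (D(s) = (s + 5*s)*(5 + s) = (6*s)*(5 + s) = 6*s*(5 + s))
(D(9) - 139)*√(K - 20) = (6*9*(5 + 9) - 139)*√(-6 - 20) = (6*9*14 - 139)*√(-26) = (756 - 139)*(I*√26) = 617*(I*√26) = 617*I*√26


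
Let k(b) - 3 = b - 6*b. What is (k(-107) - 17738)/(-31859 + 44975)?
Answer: -4300/3279 ≈ -1.3114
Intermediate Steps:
k(b) = 3 - 5*b (k(b) = 3 + (b - 6*b) = 3 - 5*b)
(k(-107) - 17738)/(-31859 + 44975) = ((3 - 5*(-107)) - 17738)/(-31859 + 44975) = ((3 + 535) - 17738)/13116 = (538 - 17738)*(1/13116) = -17200*1/13116 = -4300/3279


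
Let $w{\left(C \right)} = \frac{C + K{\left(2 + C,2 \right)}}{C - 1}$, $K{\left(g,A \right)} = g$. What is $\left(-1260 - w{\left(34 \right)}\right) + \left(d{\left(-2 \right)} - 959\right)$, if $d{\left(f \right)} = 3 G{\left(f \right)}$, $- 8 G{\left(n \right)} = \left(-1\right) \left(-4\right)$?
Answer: $- \frac{146693}{66} \approx -2222.6$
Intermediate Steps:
$G{\left(n \right)} = - \frac{1}{2}$ ($G{\left(n \right)} = - \frac{\left(-1\right) \left(-4\right)}{8} = \left(- \frac{1}{8}\right) 4 = - \frac{1}{2}$)
$w{\left(C \right)} = \frac{2 + 2 C}{-1 + C}$ ($w{\left(C \right)} = \frac{C + \left(2 + C\right)}{C - 1} = \frac{2 + 2 C}{-1 + C}$)
$d{\left(f \right)} = - \frac{3}{2}$ ($d{\left(f \right)} = 3 \left(- \frac{1}{2}\right) = - \frac{3}{2}$)
$\left(-1260 - w{\left(34 \right)}\right) + \left(d{\left(-2 \right)} - 959\right) = \left(-1260 - \frac{2 \left(1 + 34\right)}{-1 + 34}\right) - \frac{1921}{2} = \left(-1260 - 2 \cdot \frac{1}{33} \cdot 35\right) - \frac{1921}{2} = \left(-1260 - \frac{70}{33}\right) - \frac{1921}{2} = - \frac{41650}{33} - \frac{1921}{2} = - \frac{146693}{66}$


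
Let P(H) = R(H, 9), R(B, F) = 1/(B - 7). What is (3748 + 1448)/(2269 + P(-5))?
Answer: 62352/27227 ≈ 2.2901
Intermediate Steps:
R(B, F) = 1/(-7 + B)
P(H) = 1/(-7 + H)
(3748 + 1448)/(2269 + P(-5)) = (3748 + 1448)/(2269 + 1/(-7 - 5)) = 5196/(2269 + 1/(-12)) = 5196/(2269 - 1/12) = 5196/(27227/12) = 5196*(12/27227) = 62352/27227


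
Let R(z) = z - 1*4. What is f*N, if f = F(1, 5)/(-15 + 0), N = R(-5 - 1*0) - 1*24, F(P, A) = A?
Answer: 11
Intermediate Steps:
R(z) = -4 + z (R(z) = z - 4 = -4 + z)
N = -33 (N = (-4 + (-5 - 1*0)) - 1*24 = (-4 + (-5 + 0)) - 24 = (-4 - 5) - 24 = -9 - 24 = -33)
f = -1/3 (f = 5/(-15 + 0) = 5/(-15) = 5*(-1/15) = -1/3 ≈ -0.33333)
f*N = -1/3*(-33) = 11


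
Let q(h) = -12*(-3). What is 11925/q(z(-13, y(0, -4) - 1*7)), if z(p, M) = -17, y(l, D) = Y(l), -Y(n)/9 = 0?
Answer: 1325/4 ≈ 331.25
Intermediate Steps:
Y(n) = 0 (Y(n) = -9*0 = 0)
y(l, D) = 0
q(h) = 36
11925/q(z(-13, y(0, -4) - 1*7)) = 11925/36 = 11925*(1/36) = 1325/4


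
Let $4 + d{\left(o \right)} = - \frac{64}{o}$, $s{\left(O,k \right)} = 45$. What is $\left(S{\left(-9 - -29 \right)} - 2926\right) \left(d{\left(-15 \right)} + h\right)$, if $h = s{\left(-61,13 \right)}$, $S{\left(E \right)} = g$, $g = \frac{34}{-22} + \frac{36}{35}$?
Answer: $- \frac{109290773}{825} \approx -1.3247 \cdot 10^{5}$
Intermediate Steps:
$g = - \frac{199}{385}$ ($g = 34 \left(- \frac{1}{22}\right) + 36 \cdot \frac{1}{35} = - \frac{17}{11} + \frac{36}{35} = - \frac{199}{385} \approx -0.51688$)
$S{\left(E \right)} = - \frac{199}{385}$
$h = 45$
$d{\left(o \right)} = -4 - \frac{64}{o}$
$\left(S{\left(-9 - -29 \right)} - 2926\right) \left(d{\left(-15 \right)} + h\right) = \left(- \frac{199}{385} - 2926\right) \left(\left(-4 - \frac{64}{-15}\right) + 45\right) = - \frac{1126709 \left(\left(-4 - - \frac{64}{15}\right) + 45\right)}{385} = - \frac{1126709 \left(\left(-4 + \frac{64}{15}\right) + 45\right)}{385} = - \frac{1126709 \left(\frac{4}{15} + 45\right)}{385} = \left(- \frac{1126709}{385}\right) \frac{679}{15} = - \frac{109290773}{825}$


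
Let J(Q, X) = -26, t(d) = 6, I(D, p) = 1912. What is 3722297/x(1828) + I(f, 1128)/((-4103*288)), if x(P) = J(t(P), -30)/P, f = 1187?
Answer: -502529123385371/1920204 ≈ -2.6171e+8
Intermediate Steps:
x(P) = -26/P
3722297/x(1828) + I(f, 1128)/((-4103*288)) = 3722297/((-26/1828)) + 1912/((-4103*288)) = 3722297/((-26*1/1828)) + 1912/(-1181664) = 3722297/(-13/914) + 1912*(-1/1181664) = 3722297*(-914/13) - 239/147708 = -3402179458/13 - 239/147708 = -502529123385371/1920204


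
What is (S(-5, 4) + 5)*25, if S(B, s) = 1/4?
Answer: 525/4 ≈ 131.25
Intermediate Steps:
S(B, s) = 1/4
(S(-5, 4) + 5)*25 = (1/4 + 5)*25 = (21/4)*25 = 525/4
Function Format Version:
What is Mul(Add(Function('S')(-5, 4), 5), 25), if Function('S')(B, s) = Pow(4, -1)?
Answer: Rational(525, 4) ≈ 131.25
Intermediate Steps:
Function('S')(B, s) = Rational(1, 4)
Mul(Add(Function('S')(-5, 4), 5), 25) = Mul(Add(Rational(1, 4), 5), 25) = Mul(Rational(21, 4), 25) = Rational(525, 4)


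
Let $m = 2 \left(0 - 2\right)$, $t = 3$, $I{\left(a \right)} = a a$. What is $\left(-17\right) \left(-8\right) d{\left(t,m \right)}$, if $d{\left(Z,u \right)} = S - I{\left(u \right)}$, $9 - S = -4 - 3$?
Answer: $0$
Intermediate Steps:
$I{\left(a \right)} = a^{2}$
$m = -4$ ($m = 2 \left(-2\right) = -4$)
$S = 16$ ($S = 9 - \left(-4 - 3\right) = 9 - -7 = 9 + 7 = 16$)
$d{\left(Z,u \right)} = 16 - u^{2}$
$\left(-17\right) \left(-8\right) d{\left(t,m \right)} = \left(-17\right) \left(-8\right) \left(16 - \left(-4\right)^{2}\right) = 136 \left(16 - 16\right) = 136 \cdot 0 = 0$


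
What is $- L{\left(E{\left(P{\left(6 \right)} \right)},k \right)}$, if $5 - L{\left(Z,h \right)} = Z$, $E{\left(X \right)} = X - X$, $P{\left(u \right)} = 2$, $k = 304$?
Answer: $-5$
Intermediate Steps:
$E{\left(X \right)} = 0$
$L{\left(Z,h \right)} = 5 - Z$
$- L{\left(E{\left(P{\left(6 \right)} \right)},k \right)} = - (5 - 0) = - (5 + 0) = \left(-1\right) 5 = -5$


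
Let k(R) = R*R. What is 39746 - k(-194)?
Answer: 2110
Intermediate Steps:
k(R) = R²
39746 - k(-194) = 39746 - 1*(-194)² = 39746 - 1*37636 = 39746 - 37636 = 2110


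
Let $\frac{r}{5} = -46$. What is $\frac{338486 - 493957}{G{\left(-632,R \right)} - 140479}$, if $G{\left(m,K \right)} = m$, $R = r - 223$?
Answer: $\frac{155471}{141111} \approx 1.1018$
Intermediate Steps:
$r = -230$ ($r = 5 \left(-46\right) = -230$)
$R = -453$ ($R = -230 - 223 = -453$)
$\frac{338486 - 493957}{G{\left(-632,R \right)} - 140479} = \frac{338486 - 493957}{-632 - 140479} = - \frac{155471}{-141111} = \left(-155471\right) \left(- \frac{1}{141111}\right) = \frac{155471}{141111}$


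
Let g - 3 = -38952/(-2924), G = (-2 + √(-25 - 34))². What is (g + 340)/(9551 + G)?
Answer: 260471*I/(2924*(√59 + 2374*I)) ≈ 0.037523 + 0.00012141*I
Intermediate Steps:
G = (-2 + I*√59)² (G = (-2 + √(-59))² = (-2 + I*√59)² ≈ -55.0 - 30.725*I)
g = 11931/731 (g = 3 - 38952/(-2924) = 3 - 38952*(-1/2924) = 3 + 9738/731 = 11931/731 ≈ 16.321)
(g + 340)/(9551 + G) = (11931/731 + 340)/(9551 + (2 - I*√59)²) = 260471/(731*(9551 + (2 - I*√59)²))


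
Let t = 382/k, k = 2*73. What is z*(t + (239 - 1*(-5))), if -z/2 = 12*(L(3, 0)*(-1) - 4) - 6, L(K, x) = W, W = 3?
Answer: 3240540/73 ≈ 44391.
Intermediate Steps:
k = 146
t = 191/73 (t = 382/146 = 382*(1/146) = 191/73 ≈ 2.6164)
L(K, x) = 3
z = 180 (z = -2*(12*(3*(-1) - 4) - 6) = -2*(12*(-3 - 4) - 6) = -2*(12*(-7) - 6) = -2*(-84 - 6) = -2*(-90) = 180)
z*(t + (239 - 1*(-5))) = 180*(191/73 + (239 - 1*(-5))) = 180*(191/73 + (239 + 5)) = 180*(191/73 + 244) = 180*(18003/73) = 3240540/73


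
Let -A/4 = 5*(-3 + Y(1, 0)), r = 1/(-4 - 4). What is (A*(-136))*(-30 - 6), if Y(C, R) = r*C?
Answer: 306000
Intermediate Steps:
r = -⅛ (r = 1/(-8) = -⅛ ≈ -0.12500)
Y(C, R) = -C/8
A = 125/2 (A = -20*(-3 - ⅛*1) = -20*(-3 - ⅛) = -20*(-25)/8 = -4*(-125/8) = 125/2 ≈ 62.500)
(A*(-136))*(-30 - 6) = ((125/2)*(-136))*(-30 - 6) = -8500*(-36) = 306000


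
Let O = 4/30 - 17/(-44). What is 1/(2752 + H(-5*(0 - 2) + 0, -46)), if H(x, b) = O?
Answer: 660/1816663 ≈ 0.00036330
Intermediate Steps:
O = 343/660 (O = 4*(1/30) - 17*(-1/44) = 2/15 + 17/44 = 343/660 ≈ 0.51970)
H(x, b) = 343/660
1/(2752 + H(-5*(0 - 2) + 0, -46)) = 1/(2752 + 343/660) = 1/(1816663/660) = 660/1816663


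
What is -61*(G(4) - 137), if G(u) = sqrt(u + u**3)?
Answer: 8357 - 122*sqrt(17) ≈ 7854.0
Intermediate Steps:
-61*(G(4) - 137) = -61*(sqrt(4 + 4**3) - 137) = -61*(sqrt(4 + 64) - 137) = -61*(sqrt(68) - 137) = -61*(2*sqrt(17) - 137) = -61*(-137 + 2*sqrt(17)) = 8357 - 122*sqrt(17)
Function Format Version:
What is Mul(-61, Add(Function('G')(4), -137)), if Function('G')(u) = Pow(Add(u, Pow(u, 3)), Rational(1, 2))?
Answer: Add(8357, Mul(-122, Pow(17, Rational(1, 2)))) ≈ 7854.0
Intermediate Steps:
Mul(-61, Add(Function('G')(4), -137)) = Mul(-61, Add(Pow(Add(4, Pow(4, 3)), Rational(1, 2)), -137)) = Mul(-61, Add(Pow(Add(4, 64), Rational(1, 2)), -137)) = Mul(-61, Add(Pow(68, Rational(1, 2)), -137)) = Mul(-61, Add(Mul(2, Pow(17, Rational(1, 2))), -137)) = Mul(-61, Add(-137, Mul(2, Pow(17, Rational(1, 2))))) = Add(8357, Mul(-122, Pow(17, Rational(1, 2))))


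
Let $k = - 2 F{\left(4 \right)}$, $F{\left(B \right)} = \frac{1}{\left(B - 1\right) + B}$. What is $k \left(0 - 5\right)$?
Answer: $\frac{10}{7} \approx 1.4286$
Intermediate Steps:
$F{\left(B \right)} = \frac{1}{-1 + 2 B}$ ($F{\left(B \right)} = \frac{1}{\left(-1 + B\right) + B} = \frac{1}{-1 + 2 B}$)
$k = - \frac{2}{7}$ ($k = - \frac{2}{-1 + 2 \cdot 4} = - \frac{2}{-1 + 8} = - \frac{2}{7} \approx -0.28571$)
$k \left(0 - 5\right) = - \frac{2 \left(0 - 5\right)}{7} = \left(- \frac{2}{7}\right) \left(-5\right) = \frac{10}{7}$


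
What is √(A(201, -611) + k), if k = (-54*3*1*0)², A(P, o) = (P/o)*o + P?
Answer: √402 ≈ 20.050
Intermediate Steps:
A(P, o) = 2*P (A(P, o) = P + P = 2*P)
k = 0 (k = (-162*0)² = (-54*0)² = 0² = 0)
√(A(201, -611) + k) = √(2*201 + 0) = √(402 + 0) = √402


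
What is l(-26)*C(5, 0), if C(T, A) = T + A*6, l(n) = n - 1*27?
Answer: -265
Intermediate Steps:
l(n) = -27 + n (l(n) = n - 27 = -27 + n)
C(T, A) = T + 6*A
l(-26)*C(5, 0) = (-27 - 26)*(5 + 6*0) = -53*(5 + 0) = -53*5 = -265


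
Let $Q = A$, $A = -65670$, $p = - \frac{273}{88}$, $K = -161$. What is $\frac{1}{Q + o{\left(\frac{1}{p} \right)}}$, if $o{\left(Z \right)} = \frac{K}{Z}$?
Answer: $- \frac{88}{5735007} \approx -1.5344 \cdot 10^{-5}$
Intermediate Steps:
$p = - \frac{273}{88}$ ($p = \left(-273\right) \frac{1}{88} = - \frac{273}{88} \approx -3.1023$)
$o{\left(Z \right)} = - \frac{161}{Z}$
$Q = -65670$
$\frac{1}{Q + o{\left(\frac{1}{p} \right)}} = \frac{1}{-65670 - \frac{161}{\frac{1}{- \frac{273}{88}}}} = \frac{1}{-65670 - \frac{161}{- \frac{88}{273}}} = \frac{1}{-65670 - - \frac{43953}{88}} = \frac{1}{-65670 + \frac{43953}{88}} = \frac{1}{- \frac{5735007}{88}} = - \frac{88}{5735007}$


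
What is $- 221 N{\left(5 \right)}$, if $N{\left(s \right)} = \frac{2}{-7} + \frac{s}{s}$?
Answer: $- \frac{1105}{7} \approx -157.86$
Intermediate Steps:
$N{\left(s \right)} = \frac{5}{7}$ ($N{\left(s \right)} = 2 \left(- \frac{1}{7}\right) + 1 = - \frac{2}{7} + 1 = \frac{5}{7}$)
$- 221 N{\left(5 \right)} = \left(-221\right) \frac{5}{7} = - \frac{1105}{7}$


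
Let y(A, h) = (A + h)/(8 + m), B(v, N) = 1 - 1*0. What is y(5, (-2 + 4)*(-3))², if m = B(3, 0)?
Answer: 1/81 ≈ 0.012346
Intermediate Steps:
B(v, N) = 1 (B(v, N) = 1 + 0 = 1)
m = 1
y(A, h) = A/9 + h/9 (y(A, h) = (A + h)/(8 + 1) = (A + h)/9 = (A + h)*(⅑) = A/9 + h/9)
y(5, (-2 + 4)*(-3))² = ((⅑)*5 + ((-2 + 4)*(-3))/9)² = (5/9 + (2*(-3))/9)² = (5/9 + (⅑)*(-6))² = (5/9 - ⅔)² = (-⅑)² = 1/81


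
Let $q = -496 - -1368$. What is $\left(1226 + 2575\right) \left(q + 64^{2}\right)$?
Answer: $18883368$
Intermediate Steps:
$q = 872$ ($q = -496 + 1368 = 872$)
$\left(1226 + 2575\right) \left(q + 64^{2}\right) = \left(1226 + 2575\right) \left(872 + 64^{2}\right) = 3801 \left(872 + 4096\right) = 3801 \cdot 4968 = 18883368$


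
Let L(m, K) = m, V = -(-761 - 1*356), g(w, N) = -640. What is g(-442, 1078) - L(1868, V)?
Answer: -2508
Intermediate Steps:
V = 1117 (V = -(-761 - 356) = -1*(-1117) = 1117)
g(-442, 1078) - L(1868, V) = -640 - 1*1868 = -640 - 1868 = -2508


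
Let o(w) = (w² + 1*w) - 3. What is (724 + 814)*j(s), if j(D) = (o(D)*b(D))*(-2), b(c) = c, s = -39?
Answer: 177426756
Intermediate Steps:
o(w) = -3 + w + w² (o(w) = (w² + w) - 3 = (w + w²) - 3 = -3 + w + w²)
j(D) = -2*D*(-3 + D + D²) (j(D) = ((-3 + D + D²)*D)*(-2) = (D*(-3 + D + D²))*(-2) = -2*D*(-3 + D + D²))
(724 + 814)*j(s) = (724 + 814)*(2*(-39)*(3 - 1*(-39) - 1*(-39)²)) = 1538*(2*(-39)*(3 + 39 - 1*1521)) = 1538*(2*(-39)*(3 + 39 - 1521)) = 1538*(2*(-39)*(-1479)) = 1538*115362 = 177426756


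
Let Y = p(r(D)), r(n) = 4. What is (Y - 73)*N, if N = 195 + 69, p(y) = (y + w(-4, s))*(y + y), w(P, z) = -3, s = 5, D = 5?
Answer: -17160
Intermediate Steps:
p(y) = 2*y*(-3 + y) (p(y) = (y - 3)*(y + y) = (-3 + y)*(2*y) = 2*y*(-3 + y))
Y = 8 (Y = 2*4*(-3 + 4) = 2*4*1 = 8)
N = 264
(Y - 73)*N = (8 - 73)*264 = -65*264 = -17160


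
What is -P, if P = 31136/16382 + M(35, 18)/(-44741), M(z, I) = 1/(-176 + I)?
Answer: -110051414495/57902817898 ≈ -1.9006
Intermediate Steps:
P = 110051414495/57902817898 (P = 31136/16382 + 1/((-176 + 18)*(-44741)) = 31136*(1/16382) - 1/44741/(-158) = 15568/8191 - 1/158*(-1/44741) = 15568/8191 + 1/7069078 = 110051414495/57902817898 ≈ 1.9006)
-P = -1*110051414495/57902817898 = -110051414495/57902817898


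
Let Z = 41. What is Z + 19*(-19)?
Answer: -320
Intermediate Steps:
Z + 19*(-19) = 41 + 19*(-19) = 41 - 361 = -320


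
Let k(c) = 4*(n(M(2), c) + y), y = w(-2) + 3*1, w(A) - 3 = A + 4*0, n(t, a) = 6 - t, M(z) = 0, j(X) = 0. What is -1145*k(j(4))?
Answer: -45800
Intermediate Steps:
w(A) = 3 + A (w(A) = 3 + (A + 4*0) = 3 + (A + 0) = 3 + A)
y = 4 (y = (3 - 2) + 3*1 = 1 + 3 = 4)
k(c) = 40 (k(c) = 4*((6 - 1*0) + 4) = 4*((6 + 0) + 4) = 4*(6 + 4) = 4*10 = 40)
-1145*k(j(4)) = -1145*40 = -45800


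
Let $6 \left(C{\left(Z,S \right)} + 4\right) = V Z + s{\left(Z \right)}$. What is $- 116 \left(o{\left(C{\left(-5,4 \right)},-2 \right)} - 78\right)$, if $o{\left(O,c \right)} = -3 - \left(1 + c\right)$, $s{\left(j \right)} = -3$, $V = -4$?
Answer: $9280$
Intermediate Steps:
$C{\left(Z,S \right)} = - \frac{9}{2} - \frac{2 Z}{3}$ ($C{\left(Z,S \right)} = -4 + \frac{- 4 Z - 3}{6} = -4 + \frac{-3 - 4 Z}{6} = -4 - \left(\frac{1}{2} + \frac{2 Z}{3}\right) = - \frac{9}{2} - \frac{2 Z}{3}$)
$o{\left(O,c \right)} = -4 - c$
$- 116 \left(o{\left(C{\left(-5,4 \right)},-2 \right)} - 78\right) = - 116 \left(\left(-4 - -2\right) - 78\right) = - 116 \left(\left(-4 + 2\right) - 78\right) = - 116 \left(-2 - 78\right) = \left(-116\right) \left(-80\right) = 9280$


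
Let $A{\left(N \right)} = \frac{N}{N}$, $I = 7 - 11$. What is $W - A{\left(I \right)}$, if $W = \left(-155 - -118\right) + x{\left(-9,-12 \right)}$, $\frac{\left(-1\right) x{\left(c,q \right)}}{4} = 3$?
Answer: $-50$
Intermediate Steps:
$I = -4$
$x{\left(c,q \right)} = -12$ ($x{\left(c,q \right)} = \left(-4\right) 3 = -12$)
$A{\left(N \right)} = 1$
$W = -49$ ($W = \left(-155 - -118\right) - 12 = \left(-155 + 118\right) - 12 = -37 - 12 = -49$)
$W - A{\left(I \right)} = -49 - 1 = -50$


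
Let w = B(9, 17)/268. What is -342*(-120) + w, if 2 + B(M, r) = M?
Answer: 10998727/268 ≈ 41040.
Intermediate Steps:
B(M, r) = -2 + M
w = 7/268 (w = (-2 + 9)/268 = 7*(1/268) = 7/268 ≈ 0.026119)
-342*(-120) + w = -342*(-120) + 7/268 = 41040 + 7/268 = 10998727/268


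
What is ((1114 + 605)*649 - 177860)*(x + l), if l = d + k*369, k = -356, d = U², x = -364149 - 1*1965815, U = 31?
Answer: -2307260821957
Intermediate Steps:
x = -2329964 (x = -364149 - 1965815 = -2329964)
d = 961 (d = 31² = 961)
l = -130403 (l = 961 - 356*369 = 961 - 131364 = -130403)
((1114 + 605)*649 - 177860)*(x + l) = ((1114 + 605)*649 - 177860)*(-2329964 - 130403) = (1719*649 - 177860)*(-2460367) = (1115631 - 177860)*(-2460367) = 937771*(-2460367) = -2307260821957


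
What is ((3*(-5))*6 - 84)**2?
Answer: 30276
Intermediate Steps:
((3*(-5))*6 - 84)**2 = (-15*6 - 84)**2 = (-90 - 84)**2 = (-174)**2 = 30276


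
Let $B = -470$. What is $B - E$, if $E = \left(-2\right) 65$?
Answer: $-340$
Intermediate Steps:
$E = -130$
$B - E = -470 - -130 = -470 + 130 = -340$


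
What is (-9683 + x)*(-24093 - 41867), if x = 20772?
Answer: -731430440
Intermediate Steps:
(-9683 + x)*(-24093 - 41867) = (-9683 + 20772)*(-24093 - 41867) = 11089*(-65960) = -731430440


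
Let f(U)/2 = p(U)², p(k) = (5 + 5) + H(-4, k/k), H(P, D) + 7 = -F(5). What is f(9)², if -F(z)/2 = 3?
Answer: 26244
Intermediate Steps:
F(z) = -6 (F(z) = -2*3 = -6)
H(P, D) = -1 (H(P, D) = -7 - 1*(-6) = -7 + 6 = -1)
p(k) = 9 (p(k) = (5 + 5) - 1 = 10 - 1 = 9)
f(U) = 162 (f(U) = 2*9² = 2*81 = 162)
f(9)² = 162² = 26244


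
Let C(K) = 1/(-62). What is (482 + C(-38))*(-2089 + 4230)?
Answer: 63979503/62 ≈ 1.0319e+6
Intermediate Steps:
C(K) = -1/62
(482 + C(-38))*(-2089 + 4230) = (482 - 1/62)*(-2089 + 4230) = (29883/62)*2141 = 63979503/62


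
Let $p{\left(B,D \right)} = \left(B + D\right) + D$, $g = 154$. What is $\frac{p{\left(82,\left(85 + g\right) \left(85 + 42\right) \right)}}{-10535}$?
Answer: $- \frac{8684}{1505} \approx -5.7701$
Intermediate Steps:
$p{\left(B,D \right)} = B + 2 D$
$\frac{p{\left(82,\left(85 + g\right) \left(85 + 42\right) \right)}}{-10535} = \frac{82 + 2 \left(85 + 154\right) \left(85 + 42\right)}{-10535} = \left(82 + 2 \cdot 239 \cdot 127\right) \left(- \frac{1}{10535}\right) = \left(82 + 2 \cdot 30353\right) \left(- \frac{1}{10535}\right) = \left(82 + 60706\right) \left(- \frac{1}{10535}\right) = 60788 \left(- \frac{1}{10535}\right) = - \frac{8684}{1505}$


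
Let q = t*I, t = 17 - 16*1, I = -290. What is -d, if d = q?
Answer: 290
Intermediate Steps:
t = 1 (t = 17 - 16 = 1)
q = -290 (q = 1*(-290) = -290)
d = -290
-d = -1*(-290) = 290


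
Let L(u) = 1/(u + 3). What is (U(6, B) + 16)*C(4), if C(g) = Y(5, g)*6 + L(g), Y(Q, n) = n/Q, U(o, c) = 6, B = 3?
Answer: 3806/35 ≈ 108.74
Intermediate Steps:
L(u) = 1/(3 + u)
C(g) = 1/(3 + g) + 6*g/5 (C(g) = (g/5)*6 + 1/(3 + g) = 6*g/5 + 1/(3 + g) = 1/(3 + g) + 6*g/5)
(U(6, B) + 16)*C(4) = (6 + 16)*((5 + 6*4*(3 + 4))/(5*(3 + 4))) = 22*((⅕)*(5 + 6*4*7)/7) = 22*((⅕)*(⅐)*(5 + 168)) = 22*((⅕)*(⅐)*173) = 22*(173/35) = 3806/35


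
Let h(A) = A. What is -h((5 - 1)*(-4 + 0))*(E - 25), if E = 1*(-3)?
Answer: -448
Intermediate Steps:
E = -3
-h((5 - 1)*(-4 + 0))*(E - 25) = -(5 - 1)*(-4 + 0)*(-3 - 25) = -4*(-4)*(-28) = -(-16)*(-28) = -1*448 = -448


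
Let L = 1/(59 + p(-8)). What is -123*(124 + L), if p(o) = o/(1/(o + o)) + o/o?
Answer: -2867499/188 ≈ -15253.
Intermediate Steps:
p(o) = 1 + 2*o² (p(o) = o/(1/(2*o)) + 1 = o/((1/(2*o))) + 1 = o*(2*o) + 1 = 2*o² + 1 = 1 + 2*o²)
L = 1/188 (L = 1/(59 + (1 + 2*(-8)²)) = 1/(59 + (1 + 2*64)) = 1/(59 + (1 + 128)) = 1/(59 + 129) = 1/188 ≈ 0.0053191)
-123*(124 + L) = -123*(124 + 1/188) = -123*23313/188 = -2867499/188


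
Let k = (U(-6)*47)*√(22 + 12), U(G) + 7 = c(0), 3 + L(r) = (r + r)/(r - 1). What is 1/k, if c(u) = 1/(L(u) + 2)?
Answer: -√34/12784 ≈ -0.00045611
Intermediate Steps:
L(r) = -3 + 2*r/(-1 + r) (L(r) = -3 + (r + r)/(r - 1) = -3 + (2*r)/(-1 + r) = -3 + 2*r/(-1 + r))
c(u) = 1/(2 + (3 - u)/(-1 + u)) (c(u) = 1/((3 - u)/(-1 + u) + 2) = 1/(2 + (3 - u)/(-1 + u)))
U(G) = -8 (U(G) = -7 + (-1 + 0)/(1 + 0) = -7 - 1/1 = -7 + 1*(-1) = -7 - 1 = -8)
k = -376*√34 (k = (-8*47)*√(22 + 12) = -376*√34 ≈ -2192.4)
1/k = 1/(-376*√34) = -√34/12784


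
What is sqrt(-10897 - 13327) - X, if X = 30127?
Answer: -30127 + 4*I*sqrt(1514) ≈ -30127.0 + 155.64*I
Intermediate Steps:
sqrt(-10897 - 13327) - X = sqrt(-10897 - 13327) - 1*30127 = sqrt(-24224) - 30127 = 4*I*sqrt(1514) - 30127 = -30127 + 4*I*sqrt(1514)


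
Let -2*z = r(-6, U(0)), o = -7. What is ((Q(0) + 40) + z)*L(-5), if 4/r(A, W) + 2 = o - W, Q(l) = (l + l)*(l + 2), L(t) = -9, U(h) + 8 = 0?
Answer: -378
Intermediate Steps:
U(h) = -8 (U(h) = -8 + 0 = -8)
Q(l) = 2*l*(2 + l) (Q(l) = (2*l)*(2 + l) = 2*l*(2 + l))
r(A, W) = 4/(-9 - W) (r(A, W) = 4/(-2 + (-7 - W)) = 4/(-9 - W))
z = 2 (z = -(-2)/(9 - 8) = -(-2)/1 = -(-2) = -1/2*(-4) = 2)
((Q(0) + 40) + z)*L(-5) = ((2*0*(2 + 0) + 40) + 2)*(-9) = ((2*0*2 + 40) + 2)*(-9) = ((0 + 40) + 2)*(-9) = (40 + 2)*(-9) = 42*(-9) = -378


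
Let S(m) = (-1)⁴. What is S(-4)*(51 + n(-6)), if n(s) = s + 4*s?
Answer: 21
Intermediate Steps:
S(m) = 1
n(s) = 5*s
S(-4)*(51 + n(-6)) = 1*(51 + 5*(-6)) = 1*(51 - 30) = 1*21 = 21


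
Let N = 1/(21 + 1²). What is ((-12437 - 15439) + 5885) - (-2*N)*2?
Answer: -241899/11 ≈ -21991.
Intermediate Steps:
N = 1/22 (N = 1/(21 + 1) = 1/22 ≈ 0.045455)
((-12437 - 15439) + 5885) - (-2*N)*2 = ((-12437 - 15439) + 5885) - (-2*1/22)*2 = (-27876 + 5885) - (-1)*2/11 = -21991 - 1*(-2/11) = -21991 + 2/11 = -241899/11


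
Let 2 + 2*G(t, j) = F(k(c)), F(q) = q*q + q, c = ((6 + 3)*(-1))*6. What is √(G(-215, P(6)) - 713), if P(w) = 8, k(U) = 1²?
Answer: I*√713 ≈ 26.702*I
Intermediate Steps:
c = -54 (c = (9*(-1))*6 = -9*6 = -54)
k(U) = 1
F(q) = q + q² (F(q) = q² + q = q + q²)
G(t, j) = 0 (G(t, j) = -1 + (1*(1 + 1))/2 = -1 + (1*2)/2 = -1 + (½)*2 = -1 + 1 = 0)
√(G(-215, P(6)) - 713) = √(0 - 713) = √(-713) = I*√713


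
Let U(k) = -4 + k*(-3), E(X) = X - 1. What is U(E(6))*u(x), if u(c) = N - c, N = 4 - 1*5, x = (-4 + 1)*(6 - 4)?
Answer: -95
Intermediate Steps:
E(X) = -1 + X
x = -6 (x = -3*2 = -6)
U(k) = -4 - 3*k
N = -1 (N = 4 - 5 = -1)
u(c) = -1 - c
U(E(6))*u(x) = (-4 - 3*(-1 + 6))*(-1 - 1*(-6)) = (-4 - 3*5)*(-1 + 6) = (-4 - 15)*5 = -19*5 = -95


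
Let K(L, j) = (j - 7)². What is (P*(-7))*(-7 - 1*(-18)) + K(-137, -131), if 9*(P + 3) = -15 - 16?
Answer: 175862/9 ≈ 19540.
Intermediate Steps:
P = -58/9 (P = -3 + (-15 - 16)/9 = -3 + (⅑)*(-31) = -3 - 31/9 = -58/9 ≈ -6.4444)
K(L, j) = (-7 + j)²
(P*(-7))*(-7 - 1*(-18)) + K(-137, -131) = (-58/9*(-7))*(-7 - 1*(-18)) + (-7 - 131)² = 406*(-7 + 18)/9 + (-138)² = (406/9)*11 + 19044 = 4466/9 + 19044 = 175862/9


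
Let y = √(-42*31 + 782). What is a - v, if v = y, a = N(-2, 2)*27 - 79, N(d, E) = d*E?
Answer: -187 - 2*I*√130 ≈ -187.0 - 22.803*I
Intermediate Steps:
N(d, E) = E*d
a = -187 (a = (2*(-2))*27 - 79 = -4*27 - 79 = -108 - 79 = -187)
y = 2*I*√130 (y = √(-1302 + 782) = √(-520) = 2*I*√130 ≈ 22.803*I)
v = 2*I*√130 ≈ 22.803*I
a - v = -187 - 2*I*√130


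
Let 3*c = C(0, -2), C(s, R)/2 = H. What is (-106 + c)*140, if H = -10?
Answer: -47320/3 ≈ -15773.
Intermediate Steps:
C(s, R) = -20 (C(s, R) = 2*(-10) = -20)
c = -20/3 (c = (⅓)*(-20) = -20/3 ≈ -6.6667)
(-106 + c)*140 = (-106 - 20/3)*140 = -338/3*140 = -47320/3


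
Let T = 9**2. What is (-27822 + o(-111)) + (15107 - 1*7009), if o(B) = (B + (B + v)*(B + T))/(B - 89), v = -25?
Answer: -3948769/200 ≈ -19744.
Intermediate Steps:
T = 81
o(B) = (B + (-25 + B)*(81 + B))/(-89 + B) (o(B) = (B + (B - 25)*(B + 81))/(B - 89) = (B + (-25 + B)*(81 + B))/(-89 + B))
(-27822 + o(-111)) + (15107 - 1*7009) = (-27822 + (-2025 + (-111)**2 + 57*(-111))/(-89 - 111)) + (15107 - 1*7009) = (-27822 + (-2025 + 12321 - 6327)/(-200)) + (15107 - 7009) = (-27822 - 1/200*3969) + 8098 = (-27822 - 3969/200) + 8098 = -5568369/200 + 8098 = -3948769/200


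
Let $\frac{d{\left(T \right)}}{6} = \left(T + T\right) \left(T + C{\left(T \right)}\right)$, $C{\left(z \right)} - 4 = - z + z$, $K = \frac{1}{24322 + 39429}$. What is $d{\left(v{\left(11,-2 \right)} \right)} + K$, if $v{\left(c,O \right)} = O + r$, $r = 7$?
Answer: $\frac{34425541}{63751} \approx 540.0$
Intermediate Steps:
$v{\left(c,O \right)} = 7 + O$ ($v{\left(c,O \right)} = O + 7 = 7 + O$)
$K = \frac{1}{63751} \approx 1.5686 \cdot 10^{-5}$
$C{\left(z \right)} = 4$ ($C{\left(z \right)} = 4 + \left(- z + z\right) = 4 + 0 = 4$)
$d{\left(T \right)} = 12 T \left(4 + T\right)$ ($d{\left(T \right)} = 6 \left(T + T\right) \left(T + 4\right) = 6 \cdot 2 T \left(4 + T\right) = 12 T \left(4 + T\right)$)
$d{\left(v{\left(11,-2 \right)} \right)} + K = 12 \left(7 - 2\right) \left(4 + \left(7 - 2\right)\right) + \frac{1}{63751} = 12 \cdot 5 \left(4 + 5\right) + \frac{1}{63751} = 12 \cdot 5 \cdot 9 + \frac{1}{63751} = 540 + \frac{1}{63751} = \frac{34425541}{63751}$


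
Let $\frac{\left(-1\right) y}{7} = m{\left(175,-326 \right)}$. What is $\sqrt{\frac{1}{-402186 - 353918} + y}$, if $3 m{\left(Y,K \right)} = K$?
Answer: $\frac{5 \sqrt{39138120430494}}{1134156} \approx 27.58$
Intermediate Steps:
$m{\left(Y,K \right)} = \frac{K}{3}$
$y = \frac{2282}{3}$ ($y = - 7 \cdot \frac{1}{3} \left(-326\right) = \left(-7\right) \left(- \frac{326}{3}\right) = \frac{2282}{3} \approx 760.67$)
$\sqrt{\frac{1}{-402186 - 353918} + y} = \sqrt{\frac{1}{-402186 - 353918} + \frac{2282}{3}} = \sqrt{\frac{1}{-756104} + \frac{2282}{3}} = \sqrt{- \frac{1}{756104} + \frac{2282}{3}} = \sqrt{\frac{1725429325}{2268312}} = \frac{5 \sqrt{39138120430494}}{1134156}$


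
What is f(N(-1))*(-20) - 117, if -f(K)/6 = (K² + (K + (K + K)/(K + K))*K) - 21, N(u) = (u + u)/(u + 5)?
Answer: -2637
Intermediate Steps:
N(u) = 2*u/(5 + u) (N(u) = (2*u)/(5 + u) = 2*u/(5 + u))
f(K) = 126 - 6*K² - 6*K*(1 + K) (f(K) = -6*((K² + (K + (K + K)/(K + K))*K) - 21) = -6*((K² + (K + (2*K)/((2*K)))*K) - 21) = -6*((K² + (K + (2*K)*(1/(2*K)))*K) - 21) = -6*((K² + (K + 1)*K) - 21) = -6*((K² + (1 + K)*K) - 21) = -6*((K² + K*(1 + K)) - 21) = -6*(-21 + K² + K*(1 + K)) = 126 - 6*K² - 6*K*(1 + K))
f(N(-1))*(-20) - 117 = (126 - 12*4/(5 - 1)² - 12*(-1)/(5 - 1))*(-20) - 117 = (126 - 12*(2*(-1)/4)² - 12*(-1)/4)*(-20) - 117 = (126 - 12*(2*(-1)*(¼))² - 12*(-1)/4)*(-20) - 117 = (126 - 12*(-½)² - 6*(-½))*(-20) - 117 = (126 - 12*¼ + 3)*(-20) - 117 = (126 - 3 + 3)*(-20) - 117 = 126*(-20) - 117 = -2520 - 117 = -2637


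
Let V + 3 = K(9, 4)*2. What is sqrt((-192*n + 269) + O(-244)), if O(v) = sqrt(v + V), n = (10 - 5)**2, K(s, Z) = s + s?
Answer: sqrt(-4531 + I*sqrt(211)) ≈ 0.108 + 67.313*I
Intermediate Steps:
K(s, Z) = 2*s
n = 25 (n = 5**2 = 25)
V = 33 (V = -3 + (2*9)*2 = -3 + 18*2 = -3 + 36 = 33)
O(v) = sqrt(33 + v) (O(v) = sqrt(v + 33) = sqrt(33 + v))
sqrt((-192*n + 269) + O(-244)) = sqrt((-192*25 + 269) + sqrt(33 - 244)) = sqrt((-4800 + 269) + sqrt(-211)) = sqrt(-4531 + I*sqrt(211))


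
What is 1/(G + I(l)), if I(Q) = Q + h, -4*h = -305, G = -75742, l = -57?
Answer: -4/302891 ≈ -1.3206e-5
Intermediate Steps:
h = 305/4 (h = -¼*(-305) = 305/4 ≈ 76.250)
I(Q) = 305/4 + Q (I(Q) = Q + 305/4 = 305/4 + Q)
1/(G + I(l)) = 1/(-75742 + (305/4 - 57)) = 1/(-75742 + 77/4) = 1/(-302891/4) = -4/302891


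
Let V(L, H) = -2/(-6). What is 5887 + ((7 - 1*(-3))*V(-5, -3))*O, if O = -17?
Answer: 17491/3 ≈ 5830.3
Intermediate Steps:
V(L, H) = 1/3 (V(L, H) = -2*(-1/6) = 1/3)
5887 + ((7 - 1*(-3))*V(-5, -3))*O = 5887 + ((7 - 1*(-3))*(1/3))*(-17) = 5887 + ((7 + 3)*(1/3))*(-17) = 5887 + (10*(1/3))*(-17) = 5887 + (10/3)*(-17) = 5887 - 170/3 = 17491/3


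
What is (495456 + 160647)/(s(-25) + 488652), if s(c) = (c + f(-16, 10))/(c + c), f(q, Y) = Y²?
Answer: 437402/325767 ≈ 1.3427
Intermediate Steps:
s(c) = (100 + c)/(2*c) (s(c) = (c + 10²)/(c + c) = (c + 100)/((2*c)) = (100 + c)*(1/(2*c)) = (100 + c)/(2*c))
(495456 + 160647)/(s(-25) + 488652) = (495456 + 160647)/((½)*(100 - 25)/(-25) + 488652) = 656103/((½)*(-1/25)*75 + 488652) = 656103/(-3/2 + 488652) = 656103/(977301/2) = 656103*(2/977301) = 437402/325767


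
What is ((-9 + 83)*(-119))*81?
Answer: -713286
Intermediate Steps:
((-9 + 83)*(-119))*81 = (74*(-119))*81 = -8806*81 = -713286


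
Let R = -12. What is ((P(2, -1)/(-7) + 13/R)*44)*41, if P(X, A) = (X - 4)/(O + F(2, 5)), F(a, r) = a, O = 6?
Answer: -39688/21 ≈ -1889.9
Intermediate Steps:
P(X, A) = -½ + X/8 (P(X, A) = (X - 4)/(6 + 2) = (-4 + X)/8 = (-4 + X)*(⅛) = -½ + X/8)
((P(2, -1)/(-7) + 13/R)*44)*41 = (((-½ + (⅛)*2)/(-7) + 13/(-12))*44)*41 = (((-½ + ¼)*(-⅐) + 13*(-1/12))*44)*41 = ((-¼*(-⅐) - 13/12)*44)*41 = ((1/28 - 13/12)*44)*41 = -22/21*44*41 = -968/21*41 = -39688/21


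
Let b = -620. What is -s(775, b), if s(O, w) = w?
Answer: 620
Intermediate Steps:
-s(775, b) = -1*(-620) = 620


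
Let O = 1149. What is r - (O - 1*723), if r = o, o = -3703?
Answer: -4129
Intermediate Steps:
r = -3703
r - (O - 1*723) = -3703 - (1149 - 1*723) = -3703 - (1149 - 723) = -3703 - 1*426 = -3703 - 426 = -4129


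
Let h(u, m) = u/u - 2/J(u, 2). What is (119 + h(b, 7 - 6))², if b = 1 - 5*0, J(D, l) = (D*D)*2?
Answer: 14161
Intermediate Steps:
J(D, l) = 2*D² (J(D, l) = D²*2 = 2*D²)
b = 1 (b = 1 + 0 = 1)
h(u, m) = 1 - 1/u² (h(u, m) = u/u - 2*1/(2*u²) = 1 - 1/u²)
(119 + h(b, 7 - 6))² = (119 + (1 - 1/1²))² = (119 + (1 - 1*1))² = (119 + (1 - 1))² = (119 + 0)² = 119² = 14161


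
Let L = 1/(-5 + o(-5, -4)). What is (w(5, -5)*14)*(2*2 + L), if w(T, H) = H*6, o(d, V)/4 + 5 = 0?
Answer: -8316/5 ≈ -1663.2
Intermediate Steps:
o(d, V) = -20 (o(d, V) = -20 + 4*0 = -20 + 0 = -20)
L = -1/25 (L = 1/(-5 - 20) = 1/(-25) = -1/25 ≈ -0.040000)
w(T, H) = 6*H
(w(5, -5)*14)*(2*2 + L) = ((6*(-5))*14)*(2*2 - 1/25) = (-30*14)*(4 - 1/25) = -420*99/25 = -8316/5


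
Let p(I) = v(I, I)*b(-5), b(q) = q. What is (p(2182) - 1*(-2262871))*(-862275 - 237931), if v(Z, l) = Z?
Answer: -2477621003966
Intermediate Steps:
p(I) = -5*I (p(I) = I*(-5) = -5*I)
(p(2182) - 1*(-2262871))*(-862275 - 237931) = (-5*2182 - 1*(-2262871))*(-862275 - 237931) = (-10910 + 2262871)*(-1100206) = 2251961*(-1100206) = -2477621003966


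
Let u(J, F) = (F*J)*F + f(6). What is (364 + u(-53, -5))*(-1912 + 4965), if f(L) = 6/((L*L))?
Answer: -17600545/6 ≈ -2.9334e+6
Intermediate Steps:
f(L) = 6/L**2 (f(L) = 6/(L**2) = 6/L**2)
u(J, F) = 1/6 + J*F**2 (u(J, F) = (F*J)*F + 6/6**2 = J*F**2 + 6*(1/36) = J*F**2 + 1/6 = 1/6 + J*F**2)
(364 + u(-53, -5))*(-1912 + 4965) = (364 + (1/6 - 53*(-5)**2))*(-1912 + 4965) = (364 + (1/6 - 53*25))*3053 = (364 + (1/6 - 1325))*3053 = (364 - 7949/6)*3053 = -5765/6*3053 = -17600545/6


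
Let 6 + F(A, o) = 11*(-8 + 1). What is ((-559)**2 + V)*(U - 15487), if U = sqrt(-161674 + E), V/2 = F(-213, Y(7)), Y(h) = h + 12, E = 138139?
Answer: -4836822405 + 936945*I*sqrt(2615) ≈ -4.8368e+9 + 4.7913e+7*I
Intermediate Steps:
Y(h) = 12 + h
F(A, o) = -83 (F(A, o) = -6 + 11*(-8 + 1) = -6 + 11*(-7) = -6 - 77 = -83)
V = -166 (V = 2*(-83) = -166)
U = 3*I*sqrt(2615) (U = sqrt(-161674 + 138139) = sqrt(-23535) = 3*I*sqrt(2615) ≈ 153.41*I)
((-559)**2 + V)*(U - 15487) = ((-559)**2 - 166)*(3*I*sqrt(2615) - 15487) = (312481 - 166)*(-15487 + 3*I*sqrt(2615)) = 312315*(-15487 + 3*I*sqrt(2615)) = -4836822405 + 936945*I*sqrt(2615)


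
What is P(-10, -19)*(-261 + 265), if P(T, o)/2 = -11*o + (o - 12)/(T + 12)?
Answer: 1548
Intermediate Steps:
P(T, o) = -22*o + 2*(-12 + o)/(12 + T) (P(T, o) = 2*(-11*o + (o - 12)/(T + 12)) = 2*(-11*o + (-12 + o)/(12 + T)) = -22*o + 2*(-12 + o)/(12 + T))
P(-10, -19)*(-261 + 265) = (2*(-12 - 131*(-19) - 11*(-10)*(-19))/(12 - 10))*(-261 + 265) = (2*(-12 + 2489 - 2090)/2)*4 = (2*(1/2)*387)*4 = 387*4 = 1548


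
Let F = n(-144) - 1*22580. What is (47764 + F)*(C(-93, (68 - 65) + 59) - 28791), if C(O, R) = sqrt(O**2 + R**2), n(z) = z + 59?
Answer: -722625309 + 778069*sqrt(13) ≈ -7.1982e+8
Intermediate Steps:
n(z) = 59 + z
F = -22665 (F = (59 - 144) - 1*22580 = -85 - 22580 = -22665)
(47764 + F)*(C(-93, (68 - 65) + 59) - 28791) = (47764 - 22665)*(sqrt((-93)**2 + ((68 - 65) + 59)**2) - 28791) = 25099*(sqrt(8649 + (3 + 59)**2) - 28791) = 25099*(sqrt(8649 + 62**2) - 28791) = 25099*(sqrt(8649 + 3844) - 28791) = 25099*(sqrt(12493) - 28791) = 25099*(31*sqrt(13) - 28791) = 25099*(-28791 + 31*sqrt(13)) = -722625309 + 778069*sqrt(13)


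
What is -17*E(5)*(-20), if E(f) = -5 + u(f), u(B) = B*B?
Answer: 6800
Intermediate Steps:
u(B) = B**2
E(f) = -5 + f**2
-17*E(5)*(-20) = -17*(-5 + 5**2)*(-20) = -17*(-5 + 25)*(-20) = -17*20*(-20) = -340*(-20) = 6800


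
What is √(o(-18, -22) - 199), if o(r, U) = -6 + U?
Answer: I*√227 ≈ 15.067*I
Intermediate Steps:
√(o(-18, -22) - 199) = √((-6 - 22) - 199) = √(-28 - 199) = √(-227) = I*√227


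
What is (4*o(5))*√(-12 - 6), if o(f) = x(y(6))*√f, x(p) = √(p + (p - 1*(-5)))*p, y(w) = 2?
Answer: 72*I*√10 ≈ 227.68*I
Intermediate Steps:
x(p) = p*√(5 + 2*p) (x(p) = √(p + (p + 5))*p = √(p + (5 + p))*p = √(5 + 2*p)*p = p*√(5 + 2*p))
o(f) = 6*√f (o(f) = (2*√(5 + 2*2))*√f = (2*√(5 + 4))*√f = (2*√9)*√f = (2*3)*√f = 6*√f)
(4*o(5))*√(-12 - 6) = (4*(6*√5))*√(-12 - 6) = (24*√5)*√(-18) = (24*√5)*(3*I*√2) = 72*I*√10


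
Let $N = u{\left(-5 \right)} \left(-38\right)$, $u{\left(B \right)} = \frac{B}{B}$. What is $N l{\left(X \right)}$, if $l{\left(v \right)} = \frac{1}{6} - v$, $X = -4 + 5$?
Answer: $\frac{95}{3} \approx 31.667$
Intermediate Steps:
$u{\left(B \right)} = 1$
$X = 1$
$N = -38$ ($N = 1 \left(-38\right) = -38$)
$l{\left(v \right)} = \frac{1}{6} - v$
$N l{\left(X \right)} = - 38 \left(\frac{1}{6} - 1\right) = \left(-38\right) \left(- \frac{5}{6}\right) = \frac{95}{3}$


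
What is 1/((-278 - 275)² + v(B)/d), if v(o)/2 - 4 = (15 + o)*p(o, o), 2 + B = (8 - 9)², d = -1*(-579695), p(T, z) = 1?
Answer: 579695/177275948291 ≈ 3.2700e-6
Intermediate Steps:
d = 579695
B = -1 (B = -2 + (8 - 9)² = -2 + (-1)² = -2 + 1 = -1)
v(o) = 38 + 2*o (v(o) = 8 + 2*((15 + o)*1) = 8 + 2*(15 + o) = 8 + (30 + 2*o) = 38 + 2*o)
1/((-278 - 275)² + v(B)/d) = 1/((-278 - 275)² + (38 + 2*(-1))/579695) = 1/((-553)² + (38 - 2)*(1/579695)) = 1/(305809 + 36*(1/579695)) = 1/(305809 + 36/579695) = 1/(177275948291/579695) = 579695/177275948291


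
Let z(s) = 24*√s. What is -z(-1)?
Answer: -24*I ≈ -24.0*I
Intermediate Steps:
-z(-1) = -24*√(-1) = -24*I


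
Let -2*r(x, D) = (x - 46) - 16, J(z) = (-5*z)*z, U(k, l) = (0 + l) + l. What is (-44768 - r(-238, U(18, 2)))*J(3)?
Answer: 2021310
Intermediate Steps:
U(k, l) = 2*l (U(k, l) = l + l = 2*l)
J(z) = -5*z²
r(x, D) = 31 - x/2 (r(x, D) = -((x - 46) - 16)/2 = -((-46 + x) - 16)/2 = -(-62 + x)/2 = 31 - x/2)
(-44768 - r(-238, U(18, 2)))*J(3) = (-44768 - (31 - ½*(-238)))*(-5*3²) = (-44768 - (31 + 119))*(-5*9) = (-44768 - 1*150)*(-45) = (-44768 - 150)*(-45) = -44918*(-45) = 2021310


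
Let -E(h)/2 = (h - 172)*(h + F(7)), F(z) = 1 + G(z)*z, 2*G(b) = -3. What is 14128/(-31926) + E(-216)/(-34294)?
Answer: 1275540314/273717561 ≈ 4.6601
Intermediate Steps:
G(b) = -3/2 (G(b) = (½)*(-3) = -3/2)
F(z) = 1 - 3*z/2
E(h) = -2*(-172 + h)*(-19/2 + h) (E(h) = -2*(h - 172)*(h + (1 - 3/2*7)) = -2*(-172 + h)*(h + (1 - 21/2)) = -2*(-172 + h)*(h - 19/2) = -2*(-172 + h)*(-19/2 + h))
14128/(-31926) + E(-216)/(-34294) = 14128/(-31926) + (-3268 - 2*(-216)² + 363*(-216))/(-34294) = 14128*(-1/31926) + (-3268 - 2*46656 - 78408)*(-1/34294) = -7064/15963 + (-3268 - 93312 - 78408)*(-1/34294) = -7064/15963 - 174988*(-1/34294) = -7064/15963 + 87494/17147 = 1275540314/273717561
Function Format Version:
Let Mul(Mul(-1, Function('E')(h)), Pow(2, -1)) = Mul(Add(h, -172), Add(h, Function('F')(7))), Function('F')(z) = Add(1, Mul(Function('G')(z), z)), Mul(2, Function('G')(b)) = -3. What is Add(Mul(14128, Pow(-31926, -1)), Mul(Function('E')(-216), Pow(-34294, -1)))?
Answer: Rational(1275540314, 273717561) ≈ 4.6601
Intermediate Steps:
Function('G')(b) = Rational(-3, 2) (Function('G')(b) = Mul(Rational(1, 2), -3) = Rational(-3, 2))
Function('F')(z) = Add(1, Mul(Rational(-3, 2), z))
Function('E')(h) = Mul(-2, Add(-172, h), Add(Rational(-19, 2), h)) (Function('E')(h) = Mul(-2, Mul(Add(h, -172), Add(h, Add(1, Mul(Rational(-3, 2), 7))))) = Mul(-2, Mul(Add(-172, h), Add(h, Add(1, Rational(-21, 2))))) = Mul(-2, Mul(Add(-172, h), Add(h, Rational(-19, 2)))) = Mul(-2, Mul(Add(-172, h), Add(Rational(-19, 2), h))) = Mul(-2, Add(-172, h), Add(Rational(-19, 2), h)))
Add(Mul(14128, Pow(-31926, -1)), Mul(Function('E')(-216), Pow(-34294, -1))) = Add(Mul(14128, Pow(-31926, -1)), Mul(Add(-3268, Mul(-2, Pow(-216, 2)), Mul(363, -216)), Pow(-34294, -1))) = Add(Mul(14128, Rational(-1, 31926)), Mul(Add(-3268, Mul(-2, 46656), -78408), Rational(-1, 34294))) = Add(Rational(-7064, 15963), Mul(Add(-3268, -93312, -78408), Rational(-1, 34294))) = Add(Rational(-7064, 15963), Mul(-174988, Rational(-1, 34294))) = Add(Rational(-7064, 15963), Rational(87494, 17147)) = Rational(1275540314, 273717561)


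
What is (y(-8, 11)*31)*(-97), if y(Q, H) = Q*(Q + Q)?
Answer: -384896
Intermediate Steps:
y(Q, H) = 2*Q² (y(Q, H) = Q*(2*Q) = 2*Q²)
(y(-8, 11)*31)*(-97) = ((2*(-8)²)*31)*(-97) = ((2*64)*31)*(-97) = (128*31)*(-97) = 3968*(-97) = -384896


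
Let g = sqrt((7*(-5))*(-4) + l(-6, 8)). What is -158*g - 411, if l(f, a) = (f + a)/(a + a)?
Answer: -411 - 79*sqrt(2242)/2 ≈ -2281.3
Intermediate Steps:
l(f, a) = (a + f)/(2*a) (l(f, a) = (a + f)/((2*a)) = (a + f)*(1/(2*a)) = (a + f)/(2*a))
g = sqrt(2242)/4 (g = sqrt((7*(-5))*(-4) + (1/2)*(8 - 6)/8) = sqrt(-35*(-4) + (1/2)*(1/8)*2) = sqrt(140 + 1/8) = sqrt(1121/8) = sqrt(2242)/4 ≈ 11.837)
-158*g - 411 = -79*sqrt(2242)/2 - 411 = -411 - 79*sqrt(2242)/2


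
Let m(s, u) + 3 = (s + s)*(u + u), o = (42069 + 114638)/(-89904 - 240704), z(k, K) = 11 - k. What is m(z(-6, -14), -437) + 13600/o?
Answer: -9153444133/156707 ≈ -58411.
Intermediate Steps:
o = -156707/330608 (o = 156707/(-330608) = 156707*(-1/330608) = -156707/330608 ≈ -0.47400)
m(s, u) = -3 + 4*s*u (m(s, u) = -3 + (s + s)*(u + u) = -3 + (2*s)*(2*u) = -3 + 4*s*u)
m(z(-6, -14), -437) + 13600/o = (-3 + 4*(11 - 1*(-6))*(-437)) + 13600/(-156707/330608) = (-3 + 4*(11 + 6)*(-437)) + 13600*(-330608/156707) = (-3 + 4*17*(-437)) - 4496268800/156707 = (-3 - 29716) - 4496268800/156707 = -29719 - 4496268800/156707 = -9153444133/156707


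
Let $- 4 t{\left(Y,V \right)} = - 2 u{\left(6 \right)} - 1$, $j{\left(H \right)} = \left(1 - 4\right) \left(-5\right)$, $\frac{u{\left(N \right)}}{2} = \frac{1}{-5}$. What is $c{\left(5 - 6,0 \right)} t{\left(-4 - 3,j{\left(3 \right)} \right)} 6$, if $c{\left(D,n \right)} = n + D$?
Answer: $- \frac{3}{10} \approx -0.3$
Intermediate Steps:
$u{\left(N \right)} = - \frac{2}{5}$ ($u{\left(N \right)} = \frac{2}{-5} = 2 \left(- \frac{1}{5}\right) = - \frac{2}{5}$)
$c{\left(D,n \right)} = D + n$
$j{\left(H \right)} = 15$ ($j{\left(H \right)} = \left(-3\right) \left(-5\right) = 15$)
$t{\left(Y,V \right)} = \frac{1}{20}$ ($t{\left(Y,V \right)} = - \frac{\left(-2\right) \left(- \frac{2}{5}\right) - 1}{4} = - \frac{\frac{4}{5} - 1}{4} = \left(- \frac{1}{4}\right) \left(- \frac{1}{5}\right) = \frac{1}{20}$)
$c{\left(5 - 6,0 \right)} t{\left(-4 - 3,j{\left(3 \right)} \right)} 6 = \left(\left(5 - 6\right) + 0\right) \frac{1}{20} \cdot 6 = \left(-1 + 0\right) \frac{1}{20} \cdot 6 = \left(-1\right) \frac{1}{20} \cdot 6 = \left(- \frac{1}{20}\right) 6 = - \frac{3}{10}$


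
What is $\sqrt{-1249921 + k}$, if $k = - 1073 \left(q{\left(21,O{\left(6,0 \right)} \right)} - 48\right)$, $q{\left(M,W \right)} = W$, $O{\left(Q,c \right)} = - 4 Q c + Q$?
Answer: $i \sqrt{1204855} \approx 1097.7 i$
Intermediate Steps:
$O{\left(Q,c \right)} = Q - 4 Q c$ ($O{\left(Q,c \right)} = - 4 Q c + Q = Q - 4 Q c$)
$k = 45066$ ($k = - 1073 \left(6 \left(1 - 0\right) - 48\right) = - 1073 \left(6 \left(1 + 0\right) - 48\right) = - 1073 \left(6 \cdot 1 - 48\right) = - 1073 \left(6 - 48\right) = \left(-1073\right) \left(-42\right) = 45066$)
$\sqrt{-1249921 + k} = \sqrt{-1249921 + 45066} = \sqrt{-1204855} = i \sqrt{1204855}$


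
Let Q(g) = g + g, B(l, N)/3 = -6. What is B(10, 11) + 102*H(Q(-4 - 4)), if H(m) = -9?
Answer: -936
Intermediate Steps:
B(l, N) = -18 (B(l, N) = 3*(-6) = -18)
Q(g) = 2*g
B(10, 11) + 102*H(Q(-4 - 4)) = -18 + 102*(-9) = -18 - 918 = -936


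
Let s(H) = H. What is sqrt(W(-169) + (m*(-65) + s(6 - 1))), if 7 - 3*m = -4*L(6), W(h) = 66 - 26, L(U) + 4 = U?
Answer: 2*I*sqrt(70) ≈ 16.733*I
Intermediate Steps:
L(U) = -4 + U
W(h) = 40
m = 5 (m = 7/3 - (-4)*(-4 + 6)/3 = 7/3 - (-4)*2/3 = 7/3 - 1/3*(-8) = 7/3 + 8/3 = 5)
sqrt(W(-169) + (m*(-65) + s(6 - 1))) = sqrt(40 + (5*(-65) + (6 - 1))) = sqrt(40 + (-325 + 5)) = sqrt(40 - 320) = sqrt(-280) = 2*I*sqrt(70)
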